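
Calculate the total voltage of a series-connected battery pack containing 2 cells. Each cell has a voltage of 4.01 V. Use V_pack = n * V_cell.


Series voltages add: 2 * 4.01 V = 8.02 V

8.02 V


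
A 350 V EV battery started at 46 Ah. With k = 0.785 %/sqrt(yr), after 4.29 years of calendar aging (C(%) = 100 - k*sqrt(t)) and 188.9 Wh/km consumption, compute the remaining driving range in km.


Step 1: capacity retention = 100 - 0.785 * sqrt(4.29) = 100 - 0.785 * 2.0712 = 98.374%
Step 2: C_now = 46 * 98.374/100 = 45.252 Ah
Step 3: E_pack = V * C_now = 350 * 45.252 = 15838 Wh
Step 4: range = E_pack / consumption = 15838 / 188.9 = 83.84 km

83.84 km


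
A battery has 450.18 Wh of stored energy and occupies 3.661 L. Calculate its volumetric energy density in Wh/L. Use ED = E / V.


Volumetric ED = 450.18 Wh / 3.661 L = 123.0 Wh/L

123.0 Wh/L


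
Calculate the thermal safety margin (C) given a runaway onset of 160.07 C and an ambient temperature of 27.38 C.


margin = T_onset - T_ambient = 160.07 - 27.38 = 132.69 C

132.69 C


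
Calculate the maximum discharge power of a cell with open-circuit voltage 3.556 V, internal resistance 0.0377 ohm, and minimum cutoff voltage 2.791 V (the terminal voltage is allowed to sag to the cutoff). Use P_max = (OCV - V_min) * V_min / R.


P_max = (OCV - V_min) * V_min / R = (3.556 - 2.791) * 2.791 / 0.0377 = 0.765 * 2.791 / 0.0377 = 56.63 W

56.63 W


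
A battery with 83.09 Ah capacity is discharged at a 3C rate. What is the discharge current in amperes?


At 3C: I = 3 * 83.09 Ah = 249.27 A

249.27 A


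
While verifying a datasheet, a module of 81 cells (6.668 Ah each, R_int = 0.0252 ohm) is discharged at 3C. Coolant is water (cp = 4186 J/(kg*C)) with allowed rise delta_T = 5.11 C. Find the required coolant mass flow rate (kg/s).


Step 1: I = 3 * 6.668 = 20.004 A
Step 2: Q_cell = I^2 * R = 20.004^2 * 0.0252 = 10.084 W
Step 3: Q_total = 81 * 10.084 = 816.8 W
Step 4: m_dot = Q_total / (cp * dT) = 816.8 / (4186 * 5.11) = 0.03819 kg/s

0.03819 kg/s


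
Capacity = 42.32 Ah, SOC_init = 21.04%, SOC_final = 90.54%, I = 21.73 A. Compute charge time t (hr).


delta_Ah = 42.32 * (90.54 - 21.04) / 100 = 29.412 Ah
t = delta_Ah / I = 29.412 / 21.73 = 1.354 hr

1.354 hr


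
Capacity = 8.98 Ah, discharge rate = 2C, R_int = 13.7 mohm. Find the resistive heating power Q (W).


Convert: R = 13.7 mohm = 0.0137 ohm
Step 1: I = C_rate * capacity = 2 * 8.98 = 17.96 A
Step 2: Q = I^2 * R = 17.96^2 * 0.0137 = 322.56 * 0.0137 = 4.419 W

4.419 W


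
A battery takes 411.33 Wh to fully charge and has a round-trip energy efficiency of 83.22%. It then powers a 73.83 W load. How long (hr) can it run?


Step 1: E_discharge = eta/100 * E_charge = 83.22/100 * 411.33 = 342.31 Wh
Step 2: t = E_discharge / P = 342.31 / 73.83 = 4.636 hr

4.636 hr


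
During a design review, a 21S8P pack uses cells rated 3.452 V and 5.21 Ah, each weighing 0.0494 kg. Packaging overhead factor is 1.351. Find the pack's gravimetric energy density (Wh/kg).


Step 1: V_pack = 21 * 3.452 = 72.492 V
Step 2: C_pack = 8 * 5.21 = 41.68 Ah
Step 3: E_pack = V_pack * C_pack = 72.492 * 41.68 = 3021.5 Wh
Step 4: m_pack = 21 * 8 * 0.0494 * 1.351 = 11.212 kg
Step 5: ED = E_pack / m_pack = 3021.5 / 11.212 = 269.5 Wh/kg

269.5 Wh/kg


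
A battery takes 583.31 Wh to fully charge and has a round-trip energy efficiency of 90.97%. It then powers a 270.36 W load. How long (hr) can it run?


Step 1: E_discharge = eta/100 * E_charge = 90.97/100 * 583.31 = 530.64 Wh
Step 2: t = E_discharge / P = 530.64 / 270.36 = 1.963 hr

1.963 hr


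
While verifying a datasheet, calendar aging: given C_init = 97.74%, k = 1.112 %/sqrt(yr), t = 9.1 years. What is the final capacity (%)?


Step 1: sqrt(9.1 yr) = 3.0166
Step 2: drop = 1.112 * 3.0166 = 3.3545
Step 3: C_final = 97.74 - 3.3545 = 94.39%

94.39%


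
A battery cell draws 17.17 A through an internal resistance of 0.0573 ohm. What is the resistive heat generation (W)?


Q = I^2 * R = 17.17^2 * 0.0573 = 16.89 W

16.89 W


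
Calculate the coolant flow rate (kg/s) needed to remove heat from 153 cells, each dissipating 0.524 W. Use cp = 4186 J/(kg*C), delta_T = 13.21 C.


Step 1: Total heat Q = 153 * 0.524 W = 80.172 W
Step 2: denom = cp * dT = 4186 * 13.21 = 55297
Step 3: m_dot = 80.172 / 55297 = 0.001450 kg/s

0.001450 kg/s


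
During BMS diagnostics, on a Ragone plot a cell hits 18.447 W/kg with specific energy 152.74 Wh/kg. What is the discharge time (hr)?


t = E / P = 152.74 / 18.447 = 8.280 hr

8.280 hr


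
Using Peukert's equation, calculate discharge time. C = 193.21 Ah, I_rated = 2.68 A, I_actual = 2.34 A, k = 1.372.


t_rated = C / I_rated = 193.21 / 2.68 = 72.093 hr
(I_rated/I)^k = (1.1453)^1.372 = 1.2046
t = t_rated * (I_rated/I)^k = 72.093 * 1.2046 = 86.84 hr

86.84 hr


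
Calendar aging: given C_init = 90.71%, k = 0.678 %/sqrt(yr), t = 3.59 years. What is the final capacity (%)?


sqrt(t) = sqrt(3.59) = 1.8947
C_final = 90.71 - 0.678 * 1.8947 = 89.43%

89.43%


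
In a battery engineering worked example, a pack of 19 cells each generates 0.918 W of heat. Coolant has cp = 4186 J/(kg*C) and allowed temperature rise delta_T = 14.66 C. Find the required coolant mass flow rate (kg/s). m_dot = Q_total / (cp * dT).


Q_total = 19 * 0.918 = 17.442 W
m_dot = Q_total / (cp * dT) = 17.442 / (4186 * 14.66) = 2.842e-04 kg/s

2.842e-04 kg/s


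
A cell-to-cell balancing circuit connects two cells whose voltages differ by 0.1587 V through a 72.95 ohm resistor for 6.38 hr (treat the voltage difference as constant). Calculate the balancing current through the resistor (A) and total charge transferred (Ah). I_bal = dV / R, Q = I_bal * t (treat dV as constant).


I_bal = dV / R = 0.1587 / 72.95 = 0.0021755 A
Q = I_bal * t = 0.0021755 * 6.38 = 0.01388 Ah

I=0.0021755 A, Q=0.01388 Ah


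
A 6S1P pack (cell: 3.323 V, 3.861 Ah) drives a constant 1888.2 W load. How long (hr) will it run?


Step 1: E_pack = Ns * V_cell * Np * C_cell = 6 * 3.323 * 1 * 3.861 = 76.981 Wh
Step 2: t = E_pack / P = 76.981 / 1888.2 = 0.04077 hr

0.04077 hr


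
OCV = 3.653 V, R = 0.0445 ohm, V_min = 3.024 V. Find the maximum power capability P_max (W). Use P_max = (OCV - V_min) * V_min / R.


P_max = (OCV - V_min) * V_min / R = (3.653 - 3.024) * 3.024 / 0.0445 = 0.629 * 3.024 / 0.0445 = 42.74 W

42.74 W


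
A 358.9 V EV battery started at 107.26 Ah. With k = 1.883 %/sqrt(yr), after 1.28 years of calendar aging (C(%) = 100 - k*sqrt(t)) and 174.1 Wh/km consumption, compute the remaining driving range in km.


Step 1: capacity retention = 100 - 1.883 * sqrt(1.28) = 100 - 1.883 * 1.1314 = 97.87%
Step 2: C_now = 107.26 * 97.87/100 = 104.98 Ah
Step 3: E_pack = V * C_now = 358.9 * 104.98 = 37677 Wh
Step 4: range = E_pack / consumption = 37677 / 174.1 = 216.4 km

216.4 km


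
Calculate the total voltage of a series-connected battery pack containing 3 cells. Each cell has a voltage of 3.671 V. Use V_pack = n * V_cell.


With 3 cells in series at 3.671 V each, V_pack = 11.013 V

11.013 V


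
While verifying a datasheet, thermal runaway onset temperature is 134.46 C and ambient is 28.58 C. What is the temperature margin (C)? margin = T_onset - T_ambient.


margin = T_onset - T_ambient = 134.46 - 28.58 = 105.88 C

105.88 C


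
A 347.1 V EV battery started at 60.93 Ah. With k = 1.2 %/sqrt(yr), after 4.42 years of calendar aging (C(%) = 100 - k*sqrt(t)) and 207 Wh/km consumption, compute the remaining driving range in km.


Step 1: capacity retention = 100 - 1.2 * sqrt(4.42) = 100 - 1.2 * 2.1024 = 97.477%
Step 2: C_now = 60.93 * 97.477/100 = 59.393 Ah
Step 3: E_pack = V * C_now = 347.1 * 59.393 = 20615 Wh
Step 4: range = E_pack / consumption = 20615 / 207 = 99.59 km

99.59 km


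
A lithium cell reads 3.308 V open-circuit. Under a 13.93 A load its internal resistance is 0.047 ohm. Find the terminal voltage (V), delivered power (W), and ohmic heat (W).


Step 1: V_terminal = OCV - I*R = 3.308 - 13.93 * 0.047 = 2.6533 V
Step 2: P_out = V_terminal * I = 2.6533 * 13.93 = 36.96 W
Step 3: Q = I^2 * R = 13.93^2 * 0.047 = 9.120 W

V=2.6533 V, P=36.96 W, Q=9.120 W


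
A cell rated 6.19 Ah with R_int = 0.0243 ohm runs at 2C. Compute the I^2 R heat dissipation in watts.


Step 1: I = C_rate * capacity = 2 * 6.19 = 12.38 A
Step 2: Q = I^2 * R = 12.38^2 * 0.0243 = 153.26 * 0.0243 = 3.724 W

3.724 W


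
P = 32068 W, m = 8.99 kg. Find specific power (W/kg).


Specific power = 32068 W / 8.99 kg = 3567 W/kg

3567 W/kg


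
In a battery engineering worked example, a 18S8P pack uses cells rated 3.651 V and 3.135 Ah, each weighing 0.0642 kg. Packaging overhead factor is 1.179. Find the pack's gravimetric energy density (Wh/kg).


Step 1: V_pack = 18 * 3.651 = 65.718 V
Step 2: C_pack = 8 * 3.135 = 25.08 Ah
Step 3: E_pack = V_pack * C_pack = 65.718 * 25.08 = 1648.2 Wh
Step 4: m_pack = 18 * 8 * 0.0642 * 1.179 = 10.9 kg
Step 5: ED = E_pack / m_pack = 1648.2 / 10.9 = 151.2 Wh/kg

151.2 Wh/kg


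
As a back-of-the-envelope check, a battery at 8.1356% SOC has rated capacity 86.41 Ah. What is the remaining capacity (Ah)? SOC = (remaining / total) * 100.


remaining = SOC / 100 * total = 8.1356 / 100 * 86.41 = 7.030 Ah

7.030 Ah


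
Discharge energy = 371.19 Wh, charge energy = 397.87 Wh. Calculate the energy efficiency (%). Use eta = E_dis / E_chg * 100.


Round-trip efficiency = 371.19/397.87 * 100% = 93.29%

93.29%


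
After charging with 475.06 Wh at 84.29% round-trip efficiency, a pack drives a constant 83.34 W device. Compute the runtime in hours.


Step 1: E_discharge = eta/100 * E_charge = 84.29/100 * 475.06 = 400.43 Wh
Step 2: t = E_discharge / P = 400.43 / 83.34 = 4.805 hr

4.805 hr


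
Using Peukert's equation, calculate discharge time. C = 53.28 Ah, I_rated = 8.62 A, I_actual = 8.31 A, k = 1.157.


t_rated = C / I_rated = 53.28 / 8.62 = 6.181 hr
(I_rated/I)^k = (1.0373)^1.157 = 1.0433
t = t_rated * (I_rated/I)^k = 6.181 * 1.0433 = 6.449 hr

6.449 hr


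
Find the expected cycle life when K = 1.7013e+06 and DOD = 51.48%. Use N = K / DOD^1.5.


DOD^1.5 = 369.37
N = K / DOD^1.5 = 1.7013e+06 / 369.37 = 4606

4606 cycles


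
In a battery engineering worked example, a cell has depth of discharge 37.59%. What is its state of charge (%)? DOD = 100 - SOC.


SOC = 100 - DOD = 100 - 37.59 = 62.41%

62.41%


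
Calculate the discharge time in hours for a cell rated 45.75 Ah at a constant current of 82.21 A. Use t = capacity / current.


Runtime = 45.75 Ah / 82.21 A = 0.5565 hr

0.5565 hr


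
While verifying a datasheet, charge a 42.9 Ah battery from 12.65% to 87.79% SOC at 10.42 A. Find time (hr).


Step 1: dSOC = 87.79% - 12.65% = 75.14%
Step 2: delta_Ah = 42.9 * 75.14 / 100 = 32.235 Ah
Step 3: t = 32.235 / 10.42 = 3.094 hr

3.094 hr


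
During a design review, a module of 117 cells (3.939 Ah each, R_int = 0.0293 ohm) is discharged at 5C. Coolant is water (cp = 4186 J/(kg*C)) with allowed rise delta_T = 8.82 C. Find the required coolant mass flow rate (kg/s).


Step 1: I = 5 * 3.939 = 19.695 A
Step 2: Q_cell = I^2 * R = 19.695^2 * 0.0293 = 11.365 W
Step 3: Q_total = 117 * 11.365 = 1329.7 W
Step 4: m_dot = Q_total / (cp * dT) = 1329.7 / (4186 * 8.82) = 0.03602 kg/s

0.03602 kg/s


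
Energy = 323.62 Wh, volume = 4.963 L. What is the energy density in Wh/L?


Volumetric ED = 323.62 Wh / 4.963 L = 65.21 Wh/L

65.21 Wh/L


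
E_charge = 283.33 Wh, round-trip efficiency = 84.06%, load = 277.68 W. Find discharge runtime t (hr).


Step 1: E_discharge = eta/100 * E_charge = 84.06/100 * 283.33 = 238.17 Wh
Step 2: t = E_discharge / P = 238.17 / 277.68 = 0.8577 hr

0.8577 hr


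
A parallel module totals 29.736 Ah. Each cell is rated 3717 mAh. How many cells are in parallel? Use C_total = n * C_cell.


Convert: C_cell = 3717 mAh = 3.717 Ah
n = C_total / C_cell = 29.736 / 3.717 = 8

8


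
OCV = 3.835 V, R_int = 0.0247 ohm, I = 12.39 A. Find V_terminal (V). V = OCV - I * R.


IR drop = 12.39 * 0.0247 = 0.30603 V
V = 3.835 - 0.30603 = 3.529 V

3.529 V


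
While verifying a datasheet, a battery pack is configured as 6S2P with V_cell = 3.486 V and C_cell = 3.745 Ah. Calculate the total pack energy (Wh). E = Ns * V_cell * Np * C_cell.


V_pack = 6 * 3.486 = 20.916 V
C_pack = 2 * 3.745 = 7.49 Ah
E = V_pack * C_pack = 20.916 * 7.49 = 156.7 Wh

156.7 Wh


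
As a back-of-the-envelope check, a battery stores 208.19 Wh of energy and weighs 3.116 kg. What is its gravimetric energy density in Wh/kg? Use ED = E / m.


ED = E / m = 208.19 / 3.116 = 66.81 Wh/kg

66.81 Wh/kg


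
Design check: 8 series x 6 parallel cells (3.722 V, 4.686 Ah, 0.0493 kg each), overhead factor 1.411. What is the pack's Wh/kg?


Step 1: V_pack = 8 * 3.722 = 29.776 V
Step 2: C_pack = 6 * 4.686 = 28.116 Ah
Step 3: E_pack = V_pack * C_pack = 29.776 * 28.116 = 837.18 Wh
Step 4: m_pack = 8 * 6 * 0.0493 * 1.411 = 3.339 kg
Step 5: ED = E_pack / m_pack = 837.18 / 3.339 = 250.7 Wh/kg

250.7 Wh/kg


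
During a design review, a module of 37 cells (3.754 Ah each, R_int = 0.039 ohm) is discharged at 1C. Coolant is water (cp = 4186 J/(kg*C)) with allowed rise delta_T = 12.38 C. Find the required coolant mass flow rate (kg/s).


Step 1: I = 1 * 3.754 = 3.754 A
Step 2: Q_cell = I^2 * R = 3.754^2 * 0.039 = 0.54961 W
Step 3: Q_total = 37 * 0.54961 = 20.336 W
Step 4: m_dot = Q_total / (cp * dT) = 20.336 / (4186 * 12.38) = 3.924e-04 kg/s

3.924e-04 kg/s


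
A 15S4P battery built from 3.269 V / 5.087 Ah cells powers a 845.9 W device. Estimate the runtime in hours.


Step 1: E_pack = Ns * V_cell * Np * C_cell = 15 * 3.269 * 4 * 5.087 = 997.76 Wh
Step 2: t = E_pack / P = 997.76 / 845.9 = 1.180 hr

1.180 hr


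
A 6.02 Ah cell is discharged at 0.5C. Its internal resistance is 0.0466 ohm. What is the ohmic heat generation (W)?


Step 1: I = C_rate * capacity = 0.5 * 6.02 = 3.01 A
Step 2: Q = I^2 * R = 3.01^2 * 0.0466 = 9.0601 * 0.0466 = 0.4222 W

0.4222 W


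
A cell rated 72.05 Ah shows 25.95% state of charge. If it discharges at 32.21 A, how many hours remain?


Step 1: remaining = SOC/100 * C_total = 25.95/100 * 72.05 = 18.697 Ah
Step 2: t = remaining / I = 18.697 / 32.21 = 0.5805 hr

0.5805 hr


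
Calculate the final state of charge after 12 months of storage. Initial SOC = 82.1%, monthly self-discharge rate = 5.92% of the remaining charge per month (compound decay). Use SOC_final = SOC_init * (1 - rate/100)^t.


decay = (1 - 5.92/100)^12 = 0.4808
SOC_final = 82.1 * 0.4808 = 39.47%

39.47%


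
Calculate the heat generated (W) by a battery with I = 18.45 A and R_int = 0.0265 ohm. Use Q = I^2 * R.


I^2 = 340.4
Q = 340.4 * 0.0265 = 9.021 W

9.021 W


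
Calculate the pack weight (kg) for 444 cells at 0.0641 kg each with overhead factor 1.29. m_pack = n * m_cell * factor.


m_pack = n * m_cell * overhead = 444 * 0.0641 * 1.29 = 36.71 kg

36.71 kg


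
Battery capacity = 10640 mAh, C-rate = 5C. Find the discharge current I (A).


Convert: capacity = 10640 mAh = 10.64 Ah
At 5C: I = 5 * 10.64 Ah = 53.2 A

53.2 A


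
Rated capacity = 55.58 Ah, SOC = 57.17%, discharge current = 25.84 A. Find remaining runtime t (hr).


Step 1: remaining = SOC/100 * C_total = 57.17/100 * 55.58 = 31.775 Ah
Step 2: t = remaining / I = 31.775 / 25.84 = 1.230 hr

1.230 hr


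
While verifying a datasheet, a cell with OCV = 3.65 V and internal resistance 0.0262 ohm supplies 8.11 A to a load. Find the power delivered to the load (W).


Step 1: V_terminal = OCV - I*R = 3.65 - 8.11 * 0.0262 = 3.4375 V
Step 2: P_out = V_terminal * I = 3.4375 * 8.11 = 27.88 W

27.88 W


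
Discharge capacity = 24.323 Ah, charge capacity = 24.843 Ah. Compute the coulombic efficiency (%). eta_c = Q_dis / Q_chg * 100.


Coulombic efficiency = 24.323/24.843 * 100% = 97.91%

97.91%


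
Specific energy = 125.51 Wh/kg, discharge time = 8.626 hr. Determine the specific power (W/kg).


P_specific = E / t = 125.51 / 8.626 = 14.55 W/kg

14.55 W/kg


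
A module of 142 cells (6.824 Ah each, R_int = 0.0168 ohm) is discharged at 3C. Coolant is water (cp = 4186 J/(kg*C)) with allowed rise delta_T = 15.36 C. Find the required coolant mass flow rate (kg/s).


Step 1: I = 3 * 6.824 = 20.472 A
Step 2: Q_cell = I^2 * R = 20.472^2 * 0.0168 = 7.0409 W
Step 3: Q_total = 142 * 7.0409 = 999.81 W
Step 4: m_dot = Q_total / (cp * dT) = 999.81 / (4186 * 15.36) = 0.01555 kg/s

0.01555 kg/s


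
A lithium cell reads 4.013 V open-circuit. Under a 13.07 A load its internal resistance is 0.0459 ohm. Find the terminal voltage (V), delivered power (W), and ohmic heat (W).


Step 1: V_terminal = OCV - I*R = 4.013 - 13.07 * 0.0459 = 3.4131 V
Step 2: P_out = V_terminal * I = 3.4131 * 13.07 = 44.61 W
Step 3: Q = I^2 * R = 13.07^2 * 0.0459 = 7.841 W

V=3.4131 V, P=44.61 W, Q=7.841 W


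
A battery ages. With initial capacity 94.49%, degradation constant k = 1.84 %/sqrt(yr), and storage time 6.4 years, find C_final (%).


sqrt(t) = sqrt(6.4) = 2.5298
C_final = 94.49 - 1.84 * 2.5298 = 89.84%

89.84%


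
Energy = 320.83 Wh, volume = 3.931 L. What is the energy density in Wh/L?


Volumetric ED = 320.83 Wh / 3.931 L = 81.62 Wh/L

81.62 Wh/L


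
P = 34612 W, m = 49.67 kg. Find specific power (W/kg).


SP = P / m = 34612 / 49.67 = 696.8 W/kg

696.8 W/kg


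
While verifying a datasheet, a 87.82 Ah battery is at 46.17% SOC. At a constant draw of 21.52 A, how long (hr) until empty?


Step 1: remaining = SOC/100 * C_total = 46.17/100 * 87.82 = 40.546 Ah
Step 2: t = remaining / I = 40.546 / 21.52 = 1.884 hr

1.884 hr


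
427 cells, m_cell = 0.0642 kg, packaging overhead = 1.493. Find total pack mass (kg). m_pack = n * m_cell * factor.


Cell mass sum = 427 * 0.0642 = 27.413 kg
With overhead 1.493: m_pack = 27.413 * 1.493 = 40.93 kg

40.93 kg


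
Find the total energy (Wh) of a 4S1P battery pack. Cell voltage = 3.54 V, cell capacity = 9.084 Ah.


V_pack = 4 * 3.54 = 14.16 V
C_pack = 1 * 9.084 = 9.084 Ah
E = V_pack * C_pack = 14.16 * 9.084 = 128.6 Wh

128.6 Wh


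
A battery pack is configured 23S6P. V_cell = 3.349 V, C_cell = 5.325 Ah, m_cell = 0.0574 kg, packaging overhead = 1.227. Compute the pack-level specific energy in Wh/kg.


Step 1: V_pack = 23 * 3.349 = 77.027 V
Step 2: C_pack = 6 * 5.325 = 31.95 Ah
Step 3: E_pack = V_pack * C_pack = 77.027 * 31.95 = 2461 Wh
Step 4: m_pack = 23 * 6 * 0.0574 * 1.227 = 9.7193 kg
Step 5: ED = E_pack / m_pack = 2461 / 9.7193 = 253.2 Wh/kg

253.2 Wh/kg


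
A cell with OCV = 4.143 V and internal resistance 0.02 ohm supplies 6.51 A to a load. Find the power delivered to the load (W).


Step 1: V_terminal = OCV - I*R = 4.143 - 6.51 * 0.02 = 4.0128 V
Step 2: P_out = V_terminal * I = 4.0128 * 6.51 = 26.12 W

26.12 W


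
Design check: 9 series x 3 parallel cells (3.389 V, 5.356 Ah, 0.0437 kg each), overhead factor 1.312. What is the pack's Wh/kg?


Step 1: V_pack = 9 * 3.389 = 30.501 V
Step 2: C_pack = 3 * 5.356 = 16.068 Ah
Step 3: E_pack = V_pack * C_pack = 30.501 * 16.068 = 490.09 Wh
Step 4: m_pack = 9 * 3 * 0.0437 * 1.312 = 1.548 kg
Step 5: ED = E_pack / m_pack = 490.09 / 1.548 = 316.6 Wh/kg

316.6 Wh/kg


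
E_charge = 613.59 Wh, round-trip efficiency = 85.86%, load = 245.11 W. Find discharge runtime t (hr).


Step 1: E_discharge = eta/100 * E_charge = 85.86/100 * 613.59 = 526.83 Wh
Step 2: t = E_discharge / P = 526.83 / 245.11 = 2.149 hr

2.149 hr


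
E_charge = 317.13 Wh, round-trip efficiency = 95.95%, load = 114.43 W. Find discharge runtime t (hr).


Step 1: E_discharge = eta/100 * E_charge = 95.95/100 * 317.13 = 304.29 Wh
Step 2: t = E_discharge / P = 304.29 / 114.43 = 2.659 hr

2.659 hr


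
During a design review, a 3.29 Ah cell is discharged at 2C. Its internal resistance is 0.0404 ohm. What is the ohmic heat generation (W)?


Step 1: I = C_rate * capacity = 2 * 3.29 = 6.58 A
Step 2: Q = I^2 * R = 6.58^2 * 0.0404 = 43.296 * 0.0404 = 1.749 W

1.749 W


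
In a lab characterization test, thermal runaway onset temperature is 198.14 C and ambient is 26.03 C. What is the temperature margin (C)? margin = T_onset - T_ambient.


margin = T_onset - T_ambient = 198.14 - 26.03 = 172.11 C

172.11 C


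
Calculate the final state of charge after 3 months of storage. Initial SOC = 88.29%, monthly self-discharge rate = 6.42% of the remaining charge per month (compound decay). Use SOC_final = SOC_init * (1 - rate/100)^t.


decay = (1 - 6.42/100)^3 = 0.8195
SOC_final = 88.29 * 0.8195 = 72.35%

72.35%


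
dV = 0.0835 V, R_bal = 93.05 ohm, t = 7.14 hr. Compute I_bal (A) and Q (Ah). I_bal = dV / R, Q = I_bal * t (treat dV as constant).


I_bal = dV / R = 0.0835 / 93.05 = 8.9737e-04 A
Q = I_bal * t = 8.9737e-04 * 7.14 = 0.006407 Ah

I=8.9737e-04 A, Q=0.006407 Ah


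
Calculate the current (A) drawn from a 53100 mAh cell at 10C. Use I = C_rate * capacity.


Convert: capacity = 53100 mAh = 53.1 Ah
At 10C: I = 10 * 53.1 Ah = 531 A

531 A


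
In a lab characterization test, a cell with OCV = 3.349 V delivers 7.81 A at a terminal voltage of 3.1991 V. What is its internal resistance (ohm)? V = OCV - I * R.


R = (OCV - V) / I = (3.349 - 3.1991) / 7.81 = 0.01919 ohm

0.01919 ohm


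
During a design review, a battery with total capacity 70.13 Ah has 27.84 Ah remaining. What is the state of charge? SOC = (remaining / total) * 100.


SOC = (remaining / total) * 100 = (27.84 / 70.13) * 100 = 39.70%

39.70%


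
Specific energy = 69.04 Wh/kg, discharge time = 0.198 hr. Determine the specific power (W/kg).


Specific power = 69.04 Wh/kg / 0.198 hr = 348.7 W/kg

348.7 W/kg


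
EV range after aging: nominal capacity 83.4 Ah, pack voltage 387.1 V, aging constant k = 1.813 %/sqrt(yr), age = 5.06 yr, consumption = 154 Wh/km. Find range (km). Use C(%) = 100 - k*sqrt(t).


Step 1: capacity retention = 100 - 1.813 * sqrt(5.06) = 100 - 1.813 * 2.2494 = 95.922%
Step 2: C_now = 83.4 * 95.922/100 = 79.999 Ah
Step 3: E_pack = V * C_now = 387.1 * 79.999 = 30968 Wh
Step 4: range = E_pack / consumption = 30968 / 154 = 201.1 km

201.1 km


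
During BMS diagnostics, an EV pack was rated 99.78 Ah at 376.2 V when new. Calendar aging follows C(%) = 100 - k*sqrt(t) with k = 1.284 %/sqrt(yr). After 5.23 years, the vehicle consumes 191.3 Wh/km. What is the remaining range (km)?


Step 1: capacity retention = 100 - 1.284 * sqrt(5.23) = 100 - 1.284 * 2.2869 = 97.064%
Step 2: C_now = 99.78 * 97.064/100 = 96.85 Ah
Step 3: E_pack = V * C_now = 376.2 * 96.85 = 36435 Wh
Step 4: range = E_pack / consumption = 36435 / 191.3 = 190.5 km

190.5 km


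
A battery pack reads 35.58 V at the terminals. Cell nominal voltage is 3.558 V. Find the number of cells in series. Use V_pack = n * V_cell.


n = V_pack / V_cell = 35.58 / 3.558 = 10

10


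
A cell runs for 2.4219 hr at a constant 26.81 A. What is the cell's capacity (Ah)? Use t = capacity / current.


C = I * t = 26.81 * 2.4219 = 64.93 Ah

64.93 Ah


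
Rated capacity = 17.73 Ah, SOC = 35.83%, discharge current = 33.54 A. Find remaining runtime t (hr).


Step 1: remaining = SOC/100 * C_total = 35.83/100 * 17.73 = 6.3527 Ah
Step 2: t = remaining / I = 6.3527 / 33.54 = 0.1894 hr

0.1894 hr


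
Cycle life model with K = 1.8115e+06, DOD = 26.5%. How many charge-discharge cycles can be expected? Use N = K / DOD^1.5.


Step 1: DOD^1.5 = 26.5^1.5 = 136.42
Step 2: N = 1.8115e+06 / 136.42 = 13280 cycles

13280 cycles


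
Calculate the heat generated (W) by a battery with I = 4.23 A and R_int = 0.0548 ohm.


I^2 = 17.893
Q = 17.893 * 0.0548 = 0.9805 W

0.9805 W


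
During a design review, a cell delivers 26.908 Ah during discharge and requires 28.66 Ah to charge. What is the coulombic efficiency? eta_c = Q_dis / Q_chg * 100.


eta_c = Q_dis / Q_chg * 100 = 26.908 / 28.66 * 100 = 93.89%

93.89%


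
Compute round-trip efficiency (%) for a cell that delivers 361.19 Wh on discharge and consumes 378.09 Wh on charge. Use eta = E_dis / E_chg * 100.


eta_e = E_dis / E_chg * 100 = 361.19 / 378.09 * 100 = 95.53%

95.53%


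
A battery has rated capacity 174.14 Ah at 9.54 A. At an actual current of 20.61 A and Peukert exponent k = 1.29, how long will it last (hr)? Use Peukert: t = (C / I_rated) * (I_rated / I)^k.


t_rated = C / I_rated = 174.14 / 9.54 = 18.254 hr
(I_rated/I)^k = (0.46288)^1.29 = 0.37022
t = t_rated * (I_rated/I)^k = 18.254 * 0.37022 = 6.758 hr

6.758 hr


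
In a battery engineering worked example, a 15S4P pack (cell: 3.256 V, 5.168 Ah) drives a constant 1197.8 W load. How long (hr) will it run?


Step 1: E_pack = Ns * V_cell * Np * C_cell = 15 * 3.256 * 4 * 5.168 = 1009.6 Wh
Step 2: t = E_pack / P = 1009.6 / 1197.8 = 0.8429 hr

0.8429 hr


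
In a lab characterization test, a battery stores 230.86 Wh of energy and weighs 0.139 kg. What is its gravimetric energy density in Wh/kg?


Specific energy = 230.86 Wh / 0.139 kg = 1661 Wh/kg

1661 Wh/kg


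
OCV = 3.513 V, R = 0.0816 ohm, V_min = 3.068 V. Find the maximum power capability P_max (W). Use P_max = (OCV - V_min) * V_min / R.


dV = OCV - V_min = 0.445 V (so I_max = dV / R)
P_max = dV * V_min / R = 0.445 * 3.068 / 0.0816 = 16.73 W

16.73 W


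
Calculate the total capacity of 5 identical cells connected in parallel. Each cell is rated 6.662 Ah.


C_total = 5 * 6.662 = 33.31 Ah

33.31 Ah


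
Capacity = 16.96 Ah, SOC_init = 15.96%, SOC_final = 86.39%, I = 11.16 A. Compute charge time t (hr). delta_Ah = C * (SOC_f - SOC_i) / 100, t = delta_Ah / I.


Step 1: dSOC = 86.39% - 15.96% = 70.43%
Step 2: delta_Ah = 16.96 * 70.43 / 100 = 11.945 Ah
Step 3: t = 11.945 / 11.16 = 1.070 hr

1.070 hr


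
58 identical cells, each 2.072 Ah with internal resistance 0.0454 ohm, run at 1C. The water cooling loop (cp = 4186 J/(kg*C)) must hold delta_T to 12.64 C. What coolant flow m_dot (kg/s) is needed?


Step 1: I = 1 * 2.072 = 2.072 A
Step 2: Q_cell = I^2 * R = 2.072^2 * 0.0454 = 0.19491 W
Step 3: Q_total = 58 * 0.19491 = 11.305 W
Step 4: m_dot = Q_total / (cp * dT) = 11.305 / (4186 * 12.64) = 2.137e-04 kg/s

2.137e-04 kg/s


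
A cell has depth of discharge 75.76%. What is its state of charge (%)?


SOC = 100 - DOD = 100 - 75.76 = 24.24%

24.24%


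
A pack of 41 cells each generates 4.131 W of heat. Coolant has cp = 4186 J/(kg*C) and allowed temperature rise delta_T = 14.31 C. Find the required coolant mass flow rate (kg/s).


Q_total = 41 * 4.131 = 169.37 W
m_dot = Q_total / (cp * dT) = 169.37 / (4186 * 14.31) = 0.002827 kg/s

0.002827 kg/s


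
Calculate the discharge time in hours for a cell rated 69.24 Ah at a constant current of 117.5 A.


Runtime = 69.24 Ah / 117.5 A = 0.5893 hr

0.5893 hr


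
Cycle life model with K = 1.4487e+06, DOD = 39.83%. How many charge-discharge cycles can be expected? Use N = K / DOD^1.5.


Step 1: DOD^1.5 = 39.83^1.5 = 251.37
Step 2: N = 1.4487e+06 / 251.37 = 5763 cycles

5763 cycles


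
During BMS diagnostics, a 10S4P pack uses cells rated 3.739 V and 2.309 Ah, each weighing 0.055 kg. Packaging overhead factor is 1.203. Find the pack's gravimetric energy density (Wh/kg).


Step 1: V_pack = 10 * 3.739 = 37.39 V
Step 2: C_pack = 4 * 2.309 = 9.236 Ah
Step 3: E_pack = V_pack * C_pack = 37.39 * 9.236 = 345.33 Wh
Step 4: m_pack = 10 * 4 * 0.055 * 1.203 = 2.6466 kg
Step 5: ED = E_pack / m_pack = 345.33 / 2.6466 = 130.5 Wh/kg

130.5 Wh/kg


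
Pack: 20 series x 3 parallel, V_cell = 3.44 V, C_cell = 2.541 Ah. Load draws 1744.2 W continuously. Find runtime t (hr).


Step 1: E_pack = Ns * V_cell * Np * C_cell = 20 * 3.44 * 3 * 2.541 = 524.46 Wh
Step 2: t = E_pack / P = 524.46 / 1744.2 = 0.3007 hr

0.3007 hr


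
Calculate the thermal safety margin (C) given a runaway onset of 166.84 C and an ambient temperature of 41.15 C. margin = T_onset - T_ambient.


Safety margin = 166.84 C - 41.15 C = 125.69 C

125.69 C


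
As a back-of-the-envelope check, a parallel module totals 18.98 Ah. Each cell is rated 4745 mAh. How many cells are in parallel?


Convert: C_cell = 4745 mAh = 4.745 Ah
n = C_total / C_cell = 18.98 / 4.745 = 4

4


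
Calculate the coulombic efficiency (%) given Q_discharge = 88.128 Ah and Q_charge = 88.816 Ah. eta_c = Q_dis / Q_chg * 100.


eta_c = Q_dis / Q_chg * 100 = 88.128 / 88.816 * 100 = 99.23%

99.23%


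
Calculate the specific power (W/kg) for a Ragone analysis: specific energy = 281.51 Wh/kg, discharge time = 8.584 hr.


P_specific = E / t = 281.51 / 8.584 = 32.79 W/kg

32.79 W/kg


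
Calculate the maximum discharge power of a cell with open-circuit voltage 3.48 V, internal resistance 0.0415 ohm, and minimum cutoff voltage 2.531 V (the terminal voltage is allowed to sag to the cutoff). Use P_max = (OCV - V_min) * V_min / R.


P_max = (OCV - V_min) * V_min / R = (3.48 - 2.531) * 2.531 / 0.0415 = 0.949 * 2.531 / 0.0415 = 57.88 W

57.88 W


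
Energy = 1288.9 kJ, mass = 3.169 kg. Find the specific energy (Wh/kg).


Convert: E = 1288.9 kJ = 358.03 Wh
ED = E / m = 358.03 / 3.169 = 113.0 Wh/kg

113.0 Wh/kg


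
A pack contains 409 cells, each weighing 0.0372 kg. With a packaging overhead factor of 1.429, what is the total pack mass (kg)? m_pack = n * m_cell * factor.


Cell mass sum = 409 * 0.0372 = 15.215 kg
With overhead 1.429: m_pack = 15.215 * 1.429 = 21.74 kg

21.74 kg


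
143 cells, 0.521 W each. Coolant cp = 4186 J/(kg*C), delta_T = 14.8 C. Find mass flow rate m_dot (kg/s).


Q_total = 143 * 0.521 = 74.503 W
m_dot = Q_total / (cp * dT) = 74.503 / (4186 * 14.8) = 0.001203 kg/s

0.001203 kg/s


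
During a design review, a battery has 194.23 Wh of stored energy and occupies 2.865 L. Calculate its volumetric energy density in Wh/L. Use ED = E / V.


ED = E / V = 194.23 / 2.865 = 67.79 Wh/L

67.79 Wh/L


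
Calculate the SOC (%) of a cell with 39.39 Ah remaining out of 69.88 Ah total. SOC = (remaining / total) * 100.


SOC = (remaining / total) * 100 = (39.39 / 69.88) * 100 = 56.37%

56.37%


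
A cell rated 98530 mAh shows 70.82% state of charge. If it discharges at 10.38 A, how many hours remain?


Convert: C_total = 98530 mAh = 98.53 Ah
Step 1: remaining = SOC/100 * C_total = 70.82/100 * 98.53 = 69.779 Ah
Step 2: t = remaining / I = 69.779 / 10.38 = 6.722 hr

6.722 hr


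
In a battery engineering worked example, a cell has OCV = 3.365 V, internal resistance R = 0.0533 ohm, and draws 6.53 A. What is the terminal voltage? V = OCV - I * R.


IR drop = 6.53 * 0.0533 = 0.34805 V
V = 3.365 - 0.34805 = 3.017 V

3.017 V


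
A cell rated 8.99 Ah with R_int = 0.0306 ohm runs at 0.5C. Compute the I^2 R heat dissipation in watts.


Step 1: I = C_rate * capacity = 0.5 * 8.99 = 4.495 A
Step 2: Q = I^2 * R = 4.495^2 * 0.0306 = 20.205 * 0.0306 = 0.6183 W

0.6183 W


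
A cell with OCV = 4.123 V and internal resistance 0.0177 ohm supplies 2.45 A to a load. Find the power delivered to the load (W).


Step 1: V_terminal = OCV - I*R = 4.123 - 2.45 * 0.0177 = 4.0796 V
Step 2: P_out = V_terminal * I = 4.0796 * 2.45 = 9.995 W

9.995 W


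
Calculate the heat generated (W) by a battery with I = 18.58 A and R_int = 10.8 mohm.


Convert: R = 10.8 mohm = 0.0108 ohm
I^2 = 345.22
Q = 345.22 * 0.0108 = 3.728 W

3.728 W


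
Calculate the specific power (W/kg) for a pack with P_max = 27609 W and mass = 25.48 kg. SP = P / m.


Specific power = 27609 W / 25.48 kg = 1084 W/kg

1084 W/kg


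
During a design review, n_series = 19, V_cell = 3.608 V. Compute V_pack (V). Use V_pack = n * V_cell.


Series voltages add: 19 * 3.608 V = 68.552 V

68.552 V


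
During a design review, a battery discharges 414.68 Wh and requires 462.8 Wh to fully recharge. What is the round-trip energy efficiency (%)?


Round-trip efficiency = 414.68/462.8 * 100% = 89.60%

89.60%


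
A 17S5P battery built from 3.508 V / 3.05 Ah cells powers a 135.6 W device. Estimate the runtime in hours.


Step 1: E_pack = Ns * V_cell * Np * C_cell = 17 * 3.508 * 5 * 3.05 = 909.45 Wh
Step 2: t = E_pack / P = 909.45 / 135.6 = 6.707 hr

6.707 hr


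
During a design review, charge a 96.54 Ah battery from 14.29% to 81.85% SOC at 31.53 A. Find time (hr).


delta_Ah = 96.54 * (81.85 - 14.29) / 100 = 65.222 Ah
t = delta_Ah / I = 65.222 / 31.53 = 2.069 hr

2.069 hr


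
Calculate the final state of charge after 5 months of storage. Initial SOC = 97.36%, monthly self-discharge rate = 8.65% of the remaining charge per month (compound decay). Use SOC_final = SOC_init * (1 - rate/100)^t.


decay = (1 - 8.65/100)^5 = 0.63613
SOC_final = 97.36 * 0.63613 = 61.93%

61.93%


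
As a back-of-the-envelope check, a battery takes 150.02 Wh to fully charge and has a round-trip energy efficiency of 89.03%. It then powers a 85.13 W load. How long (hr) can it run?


Step 1: E_discharge = eta/100 * E_charge = 89.03/100 * 150.02 = 133.56 Wh
Step 2: t = E_discharge / P = 133.56 / 85.13 = 1.569 hr

1.569 hr


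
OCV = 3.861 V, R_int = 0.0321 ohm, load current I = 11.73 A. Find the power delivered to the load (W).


Step 1: V_terminal = OCV - I*R = 3.861 - 11.73 * 0.0321 = 3.4845 V
Step 2: P_out = V_terminal * I = 3.4845 * 11.73 = 40.87 W

40.87 W


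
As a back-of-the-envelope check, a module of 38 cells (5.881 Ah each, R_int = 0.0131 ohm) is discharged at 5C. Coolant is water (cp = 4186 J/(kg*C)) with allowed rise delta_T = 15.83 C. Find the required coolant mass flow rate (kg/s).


Step 1: I = 5 * 5.881 = 29.405 A
Step 2: Q_cell = I^2 * R = 29.405^2 * 0.0131 = 11.327 W
Step 3: Q_total = 38 * 11.327 = 430.43 W
Step 4: m_dot = Q_total / (cp * dT) = 430.43 / (4186 * 15.83) = 0.006496 kg/s

0.006496 kg/s


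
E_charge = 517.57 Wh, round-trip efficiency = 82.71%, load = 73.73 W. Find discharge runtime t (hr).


Step 1: E_discharge = eta/100 * E_charge = 82.71/100 * 517.57 = 428.08 Wh
Step 2: t = E_discharge / P = 428.08 / 73.73 = 5.806 hr

5.806 hr


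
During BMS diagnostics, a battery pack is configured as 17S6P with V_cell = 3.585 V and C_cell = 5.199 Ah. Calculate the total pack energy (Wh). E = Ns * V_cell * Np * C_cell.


E = Ns * Vcell * Np * Ccell = 17 * 3.585 * 6 * 5.199 = 1901 Wh

1901 Wh


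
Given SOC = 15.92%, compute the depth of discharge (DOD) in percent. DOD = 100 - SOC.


DOD = 100 - SOC = 100 - 15.92 = 84.08%

84.08%


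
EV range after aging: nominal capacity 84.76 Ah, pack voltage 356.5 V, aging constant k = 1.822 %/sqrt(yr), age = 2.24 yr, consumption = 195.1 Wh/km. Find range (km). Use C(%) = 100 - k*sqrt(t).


Step 1: capacity retention = 100 - 1.822 * sqrt(2.24) = 100 - 1.822 * 1.4967 = 97.273%
Step 2: C_now = 84.76 * 97.273/100 = 82.449 Ah
Step 3: E_pack = V * C_now = 356.5 * 82.449 = 29393 Wh
Step 4: range = E_pack / consumption = 29393 / 195.1 = 150.7 km

150.7 km


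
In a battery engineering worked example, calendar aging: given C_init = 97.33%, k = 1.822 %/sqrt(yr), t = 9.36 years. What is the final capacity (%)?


Step 1: sqrt(9.36 yr) = 3.0594
Step 2: drop = 1.822 * 3.0594 = 5.5742
Step 3: C_final = 97.33 - 5.5742 = 91.76%

91.76%


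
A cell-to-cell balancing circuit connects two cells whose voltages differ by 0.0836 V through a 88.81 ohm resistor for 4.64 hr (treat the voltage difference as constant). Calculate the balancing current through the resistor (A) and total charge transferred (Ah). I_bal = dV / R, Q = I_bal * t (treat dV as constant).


First, Ohm's law: I_bal = 0.0836 V / 88.81 ohm = 9.4134e-04 A
Then Q = I * t = 9.4134e-04 A * 4.64 hr = 0.004368 Ah

I=9.4134e-04 A, Q=0.004368 Ah


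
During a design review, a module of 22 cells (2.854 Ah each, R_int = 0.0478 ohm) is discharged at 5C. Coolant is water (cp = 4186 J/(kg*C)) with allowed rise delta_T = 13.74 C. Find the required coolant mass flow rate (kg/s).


Step 1: I = 5 * 2.854 = 14.27 A
Step 2: Q_cell = I^2 * R = 14.27^2 * 0.0478 = 9.7337 W
Step 3: Q_total = 22 * 9.7337 = 214.14 W
Step 4: m_dot = Q_total / (cp * dT) = 214.14 / (4186 * 13.74) = 0.003723 kg/s

0.003723 kg/s


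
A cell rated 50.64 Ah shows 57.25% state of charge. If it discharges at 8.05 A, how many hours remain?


Step 1: remaining = SOC/100 * C_total = 57.25/100 * 50.64 = 28.991 Ah
Step 2: t = remaining / I = 28.991 / 8.05 = 3.601 hr

3.601 hr


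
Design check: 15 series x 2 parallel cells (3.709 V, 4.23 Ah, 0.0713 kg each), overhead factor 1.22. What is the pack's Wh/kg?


Step 1: V_pack = 15 * 3.709 = 55.635 V
Step 2: C_pack = 2 * 4.23 = 8.46 Ah
Step 3: E_pack = V_pack * C_pack = 55.635 * 8.46 = 470.67 Wh
Step 4: m_pack = 15 * 2 * 0.0713 * 1.22 = 2.6096 kg
Step 5: ED = E_pack / m_pack = 470.67 / 2.6096 = 180.4 Wh/kg

180.4 Wh/kg


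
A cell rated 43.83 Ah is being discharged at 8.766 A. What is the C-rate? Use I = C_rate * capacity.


Rearranging: C_rate = 8.766 / 43.83 = 0.2C

0.2C


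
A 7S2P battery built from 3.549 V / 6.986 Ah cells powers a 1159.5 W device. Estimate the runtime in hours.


Step 1: E_pack = Ns * V_cell * Np * C_cell = 7 * 3.549 * 2 * 6.986 = 347.11 Wh
Step 2: t = E_pack / P = 347.11 / 1159.5 = 0.2994 hr

0.2994 hr


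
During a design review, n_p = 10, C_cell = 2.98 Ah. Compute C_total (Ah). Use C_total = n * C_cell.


C_total = 10 * 2.98 = 29.8 Ah

29.8 Ah


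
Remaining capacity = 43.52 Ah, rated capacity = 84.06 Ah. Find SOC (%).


SOC% = 43.52 / 84.06 * 100 = 51.77%

51.77%


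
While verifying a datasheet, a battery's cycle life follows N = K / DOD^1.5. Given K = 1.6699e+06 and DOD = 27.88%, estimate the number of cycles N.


DOD^1.5 = 147.21
N = K / DOD^1.5 = 1.6699e+06 / 147.21 = 11340

11340 cycles


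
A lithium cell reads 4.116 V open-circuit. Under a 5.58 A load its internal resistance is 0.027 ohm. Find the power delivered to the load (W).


Step 1: V_terminal = OCV - I*R = 4.116 - 5.58 * 0.027 = 3.9653 V
Step 2: P_out = V_terminal * I = 3.9653 * 5.58 = 22.13 W

22.13 W


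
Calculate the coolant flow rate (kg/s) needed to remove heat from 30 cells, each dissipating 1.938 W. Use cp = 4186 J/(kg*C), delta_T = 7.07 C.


Q_total = 30 * 1.938 = 58.14 W
m_dot = Q_total / (cp * dT) = 58.14 / (4186 * 7.07) = 0.001965 kg/s

0.001965 kg/s


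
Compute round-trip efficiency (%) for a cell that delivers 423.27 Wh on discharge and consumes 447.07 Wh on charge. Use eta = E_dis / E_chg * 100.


Round-trip efficiency = 423.27/447.07 * 100% = 94.68%

94.68%


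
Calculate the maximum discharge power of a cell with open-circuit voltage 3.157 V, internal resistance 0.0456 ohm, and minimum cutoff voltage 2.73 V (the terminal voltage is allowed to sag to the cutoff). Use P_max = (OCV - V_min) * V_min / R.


dV = OCV - V_min = 0.427 V (so I_max = dV / R)
P_max = dV * V_min / R = 0.427 * 2.73 / 0.0456 = 25.56 W

25.56 W


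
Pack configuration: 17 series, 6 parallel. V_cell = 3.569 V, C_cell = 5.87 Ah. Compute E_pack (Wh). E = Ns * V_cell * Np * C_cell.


V_pack = 17 * 3.569 = 60.673 V
C_pack = 6 * 5.87 = 35.22 Ah
E = V_pack * C_pack = 60.673 * 35.22 = 2137 Wh

2137 Wh


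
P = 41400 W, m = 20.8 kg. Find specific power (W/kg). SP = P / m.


Specific power = 41400 W / 20.8 kg = 1990 W/kg

1990 W/kg


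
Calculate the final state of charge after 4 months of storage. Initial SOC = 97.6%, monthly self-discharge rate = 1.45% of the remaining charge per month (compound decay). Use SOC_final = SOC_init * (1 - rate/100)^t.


Monthly retention factor = 1 - 1.45/100 = 0.9855
Over 4 months: factor^4 = 0.94325
SOC_final = 97.6 * 0.94325 = 92.06%

92.06%


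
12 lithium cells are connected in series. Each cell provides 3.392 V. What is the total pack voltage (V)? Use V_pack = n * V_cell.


V_pack = n * V_cell = 12 * 3.392 = 40.704 V

40.704 V


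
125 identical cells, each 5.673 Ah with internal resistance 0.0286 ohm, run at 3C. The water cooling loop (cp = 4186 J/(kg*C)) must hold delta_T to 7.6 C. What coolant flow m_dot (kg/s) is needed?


Step 1: I = 3 * 5.673 = 17.019 A
Step 2: Q_cell = I^2 * R = 17.019^2 * 0.0286 = 8.2839 W
Step 3: Q_total = 125 * 8.2839 = 1035.5 W
Step 4: m_dot = Q_total / (cp * dT) = 1035.5 / (4186 * 7.6) = 0.03255 kg/s

0.03255 kg/s
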